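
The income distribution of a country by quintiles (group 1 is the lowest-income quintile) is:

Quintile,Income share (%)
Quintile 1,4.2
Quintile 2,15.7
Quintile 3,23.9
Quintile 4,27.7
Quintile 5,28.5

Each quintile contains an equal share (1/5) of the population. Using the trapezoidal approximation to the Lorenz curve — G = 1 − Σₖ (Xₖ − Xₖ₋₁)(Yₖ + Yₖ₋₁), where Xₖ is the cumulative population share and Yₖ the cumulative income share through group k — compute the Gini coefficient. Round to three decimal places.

0.242

Cumulative income shares Yₖ: 0.0420, 0.1990, 0.4380, 0.7150, 1.0000
Σ (Xₖ−Xₖ₋₁)(Yₖ+Yₖ₋₁) = (1/5)(0.0420+0.0000) + (1/5)(0.1990+0.0420) + (1/5)(0.4380+0.1990) + (1/5)(0.7150+0.4380) + (1/5)(1.0000+0.7150)
  = 0.0084 + 0.0482 + 0.1274 + 0.2306 + 0.3430 = 0.7576
G = 1 − 0.7576 = 0.2424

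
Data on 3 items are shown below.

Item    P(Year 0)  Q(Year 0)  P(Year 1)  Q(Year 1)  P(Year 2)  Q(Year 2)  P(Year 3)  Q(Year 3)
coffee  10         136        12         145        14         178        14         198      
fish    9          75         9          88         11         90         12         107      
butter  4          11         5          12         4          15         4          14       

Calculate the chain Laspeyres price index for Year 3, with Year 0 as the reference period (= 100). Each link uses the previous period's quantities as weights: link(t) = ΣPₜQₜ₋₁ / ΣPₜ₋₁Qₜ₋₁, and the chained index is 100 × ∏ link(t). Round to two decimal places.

Link Year 0→Year 1:
ΣP(Year 1)Q(Year 0) = 12×136 + 9×75 + 5×11 = 1632 + 675 + 55 = 2362
ΣP(Year 0)Q(Year 0) = 10×136 + 9×75 + 4×11 = 1360 + 675 + 44 = 2079
link = 2362/2079 = 1.136123
Link Year 1→Year 2:
ΣP(Year 2)Q(Year 1) = 14×145 + 11×88 + 4×12 = 2030 + 968 + 48 = 3046
ΣP(Year 1)Q(Year 1) = 12×145 + 9×88 + 5×12 = 1740 + 792 + 60 = 2592
link = 3046/2592 = 1.175154
Link Year 2→Year 3:
ΣP(Year 3)Q(Year 2) = 14×178 + 12×90 + 4×15 = 2492 + 1080 + 60 = 3632
ΣP(Year 2)Q(Year 2) = 14×178 + 11×90 + 4×15 = 2492 + 990 + 60 = 3542
link = 3632/3542 = 1.025409
Chained index = 100 × 1.136123 × 1.175154 × 1.025409 = 136.9045

136.90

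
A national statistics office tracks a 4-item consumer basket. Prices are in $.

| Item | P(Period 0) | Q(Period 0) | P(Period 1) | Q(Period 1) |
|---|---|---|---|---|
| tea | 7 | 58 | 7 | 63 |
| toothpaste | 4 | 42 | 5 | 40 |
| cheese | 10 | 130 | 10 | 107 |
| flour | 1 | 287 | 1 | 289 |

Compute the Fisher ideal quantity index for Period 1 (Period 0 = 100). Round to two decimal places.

90.74

Laspeyres component (base-period weights):
ΣP(Period 0)Q(Period 1) = 7×63 + 4×40 + 10×107 + 1×289 = 441 + 160 + 1070 + 289 = 1960
ΣP(Period 0)Q(Period 0) = 7×58 + 4×42 + 10×130 + 1×287 = 406 + 168 + 1300 + 287 = 2161
L = 1960 / 2161 × 100 = 90.6988
Paasche component (current-period weights):
ΣP(Period 1)Q(Period 1) = 7×63 + 5×40 + 10×107 + 1×289 = 441 + 200 + 1070 + 289 = 2000
ΣP(Period 1)Q(Period 0) = 7×58 + 5×42 + 10×130 + 1×287 = 406 + 210 + 1300 + 287 = 2203
P = 2000 / 2203 × 100 = 90.7853
Fisher = √(L × P) = √(90.6988 × 90.7853) = 90.7420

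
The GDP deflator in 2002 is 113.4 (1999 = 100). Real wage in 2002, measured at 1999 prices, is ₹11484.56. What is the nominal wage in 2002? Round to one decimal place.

Nominal = Real × (Index/100) = 11484.56 × (113.4/100)
        = 11484.56 × 1.134 = 13023.4910

13023.5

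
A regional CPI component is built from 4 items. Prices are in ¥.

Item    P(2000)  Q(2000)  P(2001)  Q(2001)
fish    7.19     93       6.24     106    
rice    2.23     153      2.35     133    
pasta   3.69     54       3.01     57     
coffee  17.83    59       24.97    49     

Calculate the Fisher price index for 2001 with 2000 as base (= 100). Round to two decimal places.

112.23

Laspeyres component (base-period weights):
ΣP(2001)Q(2000) = 6.24×93 + 2.35×153 + 3.01×54 + 24.97×59 = 580.32 + 359.55 + 162.54 + 1473.23 = 2575.64
ΣP(2000)Q(2000) = 7.19×93 + 2.23×153 + 3.69×54 + 17.83×59 = 668.67 + 341.19 + 199.26 + 1051.97 = 2261.09
L = 2575.64 / 2261.09 × 100 = 113.9114
Paasche component (current-period weights):
ΣP(2001)Q(2001) = 6.24×106 + 2.35×133 + 3.01×57 + 24.97×49 = 661.44 + 312.55 + 171.57 + 1223.53 = 2369.09
ΣP(2000)Q(2001) = 7.19×106 + 2.23×133 + 3.69×57 + 17.83×49 = 762.14 + 296.59 + 210.33 + 873.67 = 2142.73
P = 2369.09 / 2142.73 × 100 = 110.5641
Fisher = √(L × P) = √(113.9114 × 110.5641) = 112.2253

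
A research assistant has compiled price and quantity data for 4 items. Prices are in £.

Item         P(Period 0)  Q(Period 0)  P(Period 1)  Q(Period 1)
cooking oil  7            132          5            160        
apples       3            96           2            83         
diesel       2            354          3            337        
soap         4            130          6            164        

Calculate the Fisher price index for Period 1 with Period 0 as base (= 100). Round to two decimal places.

110.06

Laspeyres component (base-period weights):
ΣP(Period 1)Q(Period 0) = 5×132 + 2×96 + 3×354 + 6×130 = 660 + 192 + 1062 + 780 = 2694
ΣP(Period 0)Q(Period 0) = 7×132 + 3×96 + 2×354 + 4×130 = 924 + 288 + 708 + 520 = 2440
L = 2694 / 2440 × 100 = 110.4098
Paasche component (current-period weights):
ΣP(Period 1)Q(Period 1) = 5×160 + 2×83 + 3×337 + 6×164 = 800 + 166 + 1011 + 984 = 2961
ΣP(Period 0)Q(Period 1) = 7×160 + 3×83 + 2×337 + 4×164 = 1120 + 249 + 674 + 656 = 2699
P = 2961 / 2699 × 100 = 109.7073
Fisher = √(L × P) = √(110.4098 × 109.7073) = 110.0580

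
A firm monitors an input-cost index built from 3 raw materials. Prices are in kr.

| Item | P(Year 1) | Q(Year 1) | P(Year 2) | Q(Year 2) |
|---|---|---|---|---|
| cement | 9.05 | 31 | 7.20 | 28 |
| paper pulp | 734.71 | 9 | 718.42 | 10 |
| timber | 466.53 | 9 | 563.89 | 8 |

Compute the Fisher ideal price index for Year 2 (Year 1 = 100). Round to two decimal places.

105.52

Laspeyres component (base-period weights):
ΣP(Year 2)Q(Year 1) = 7.20×31 + 718.42×9 + 563.89×9 = 223.2 + 6465.78 + 5075.01 = 11763.99
ΣP(Year 1)Q(Year 1) = 9.05×31 + 734.71×9 + 466.53×9 = 280.55 + 6612.39 + 4198.77 = 11091.71
L = 11763.99 / 11091.71 × 100 = 106.0611
Paasche component (current-period weights):
ΣP(Year 2)Q(Year 2) = 7.20×28 + 718.42×10 + 563.89×8 = 201.6 + 7184.2 + 4511.12 = 11896.92
ΣP(Year 1)Q(Year 2) = 9.05×28 + 734.71×10 + 466.53×8 = 253.4 + 7347.1 + 3732.24 = 11332.74
P = 11896.92 / 11332.74 × 100 = 104.9783
Fisher = √(L × P) = √(106.0611 × 104.9783) = 105.5183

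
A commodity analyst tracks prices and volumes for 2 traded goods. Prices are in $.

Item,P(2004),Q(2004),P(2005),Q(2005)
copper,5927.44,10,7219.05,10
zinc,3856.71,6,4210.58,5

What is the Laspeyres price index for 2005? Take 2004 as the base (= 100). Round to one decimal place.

118.2

Laspeyres price index uses base-period quantities as weights.
ΣP(2005)·Q(2004) = 7219.05×10 + 4210.58×6 = 72190.5 + 25263.48 = 97453.98
ΣP(2004)·Q(2004) = 5927.44×10 + 3856.71×6 = 59274.4 + 23140.26 = 82414.66
Index = 97453.98 / 82414.66 × 100 = 118.2484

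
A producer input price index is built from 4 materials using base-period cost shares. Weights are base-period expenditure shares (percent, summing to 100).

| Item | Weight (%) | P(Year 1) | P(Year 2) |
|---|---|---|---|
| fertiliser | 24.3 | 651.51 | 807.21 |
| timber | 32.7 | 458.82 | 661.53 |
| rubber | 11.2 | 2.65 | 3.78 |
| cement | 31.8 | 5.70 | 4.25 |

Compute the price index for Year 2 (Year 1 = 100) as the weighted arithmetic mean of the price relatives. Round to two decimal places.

116.94

fertiliser: 24.3 × (807.21/651.51) = 24.3 × 1.238983 = 30.1073
timber: 32.7 × (661.53/458.82) = 32.7 × 1.441807 = 47.1471
rubber: 11.2 × (3.78/2.65) = 11.2 × 1.426415 = 15.9758
cement: 31.8 × (4.25/5.70) = 31.8 × 0.745614 = 23.7105
Index = Σ wᵢ·(p₁ᵢ/p₀ᵢ) = 30.1073 + 47.1471 + 15.9758 + 23.7105 = 116.9408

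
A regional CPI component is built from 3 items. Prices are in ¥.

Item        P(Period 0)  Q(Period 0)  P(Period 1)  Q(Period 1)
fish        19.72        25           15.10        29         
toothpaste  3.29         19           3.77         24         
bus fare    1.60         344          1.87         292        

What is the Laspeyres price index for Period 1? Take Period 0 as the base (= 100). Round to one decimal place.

98.8

Laspeyres price index uses base-period quantities as weights.
ΣP(Period 1)·Q(Period 0) = 15.10×25 + 3.77×19 + 1.87×344 = 377.5 + 71.63 + 643.28 = 1092.41
ΣP(Period 0)·Q(Period 0) = 19.72×25 + 3.29×19 + 1.60×344 = 493 + 62.51 + 550.4 = 1105.91
Index = 1092.41 / 1105.91 × 100 = 98.7793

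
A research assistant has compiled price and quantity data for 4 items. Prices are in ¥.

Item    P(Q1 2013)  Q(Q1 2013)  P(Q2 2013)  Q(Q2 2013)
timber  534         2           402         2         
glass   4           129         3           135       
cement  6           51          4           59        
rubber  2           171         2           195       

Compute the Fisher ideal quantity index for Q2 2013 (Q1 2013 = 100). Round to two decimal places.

Laspeyres component (base-period weights):
ΣP(Q1 2013)Q(Q2 2013) = 534×2 + 4×135 + 6×59 + 2×195 = 1068 + 540 + 354 + 390 = 2352
ΣP(Q1 2013)Q(Q1 2013) = 534×2 + 4×129 + 6×51 + 2×171 = 1068 + 516 + 306 + 342 = 2232
L = 2352 / 2232 × 100 = 105.3763
Paasche component (current-period weights):
ΣP(Q2 2013)Q(Q2 2013) = 402×2 + 3×135 + 4×59 + 2×195 = 804 + 405 + 236 + 390 = 1835
ΣP(Q2 2013)Q(Q1 2013) = 402×2 + 3×129 + 4×51 + 2×171 = 804 + 387 + 204 + 342 = 1737
P = 1835 / 1737 × 100 = 105.6419
Fisher = √(L × P) = √(105.3763 × 105.6419) = 105.5090

105.51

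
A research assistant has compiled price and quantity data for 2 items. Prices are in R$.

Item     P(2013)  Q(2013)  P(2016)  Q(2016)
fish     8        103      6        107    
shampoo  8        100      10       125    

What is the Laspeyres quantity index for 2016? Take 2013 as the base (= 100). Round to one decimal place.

114.3

Laspeyres quantity index uses base-period prices as weights.
ΣP(2013)·Q(2016) = 8×107 + 8×125 = 856 + 1000 = 1856
ΣP(2013)·Q(2013) = 8×103 + 8×100 = 824 + 800 = 1624
Index = 1856 / 1624 × 100 = 114.2857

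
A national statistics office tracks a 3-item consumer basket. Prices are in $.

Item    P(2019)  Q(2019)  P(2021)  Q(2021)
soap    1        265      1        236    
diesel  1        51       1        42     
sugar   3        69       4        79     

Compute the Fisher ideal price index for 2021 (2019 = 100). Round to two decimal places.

114.26

Laspeyres component (base-period weights):
ΣP(2021)Q(2019) = 1×265 + 1×51 + 4×69 = 265 + 51 + 276 = 592
ΣP(2019)Q(2019) = 1×265 + 1×51 + 3×69 = 265 + 51 + 207 = 523
L = 592 / 523 × 100 = 113.1931
Paasche component (current-period weights):
ΣP(2021)Q(2021) = 1×236 + 1×42 + 4×79 = 236 + 42 + 316 = 594
ΣP(2019)Q(2021) = 1×236 + 1×42 + 3×79 = 236 + 42 + 237 = 515
P = 594 / 515 × 100 = 115.3398
Fisher = √(L × P) = √(113.1931 × 115.3398) = 114.2614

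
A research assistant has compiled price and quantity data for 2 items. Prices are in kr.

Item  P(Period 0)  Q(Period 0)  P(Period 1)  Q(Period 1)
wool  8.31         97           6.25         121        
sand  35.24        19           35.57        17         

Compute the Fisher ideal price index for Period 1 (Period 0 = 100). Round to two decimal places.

85.84

Laspeyres component (base-period weights):
ΣP(Period 1)Q(Period 0) = 6.25×97 + 35.57×19 = 606.25 + 675.83 = 1282.08
ΣP(Period 0)Q(Period 0) = 8.31×97 + 35.24×19 = 806.07 + 669.56 = 1475.63
L = 1282.08 / 1475.63 × 100 = 86.8836
Paasche component (current-period weights):
ΣP(Period 1)Q(Period 1) = 6.25×121 + 35.57×17 = 756.25 + 604.69 = 1360.94
ΣP(Period 0)Q(Period 1) = 8.31×121 + 35.24×17 = 1005.51 + 599.08 = 1604.59
P = 1360.94 / 1604.59 × 100 = 84.8154
Fisher = √(L × P) = √(86.8836 × 84.8154) = 85.8433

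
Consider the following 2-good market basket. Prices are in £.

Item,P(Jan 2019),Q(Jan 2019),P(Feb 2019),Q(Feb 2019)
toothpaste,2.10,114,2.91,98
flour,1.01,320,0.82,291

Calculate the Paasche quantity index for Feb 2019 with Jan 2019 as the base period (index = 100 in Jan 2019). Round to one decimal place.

88.2

Paasche quantity index uses current-period prices as weights.
ΣP(Feb 2019)·Q(Feb 2019) = 2.91×98 + 0.82×291 = 285.18 + 238.62 = 523.8
ΣP(Feb 2019)·Q(Jan 2019) = 2.91×114 + 0.82×320 = 331.74 + 262.4 = 594.14
Index = 523.8 / 594.14 × 100 = 88.1610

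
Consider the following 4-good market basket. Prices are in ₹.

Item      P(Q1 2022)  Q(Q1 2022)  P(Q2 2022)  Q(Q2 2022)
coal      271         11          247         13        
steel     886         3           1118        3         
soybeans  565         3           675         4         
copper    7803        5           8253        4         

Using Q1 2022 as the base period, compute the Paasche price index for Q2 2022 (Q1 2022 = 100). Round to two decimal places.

Paasche price index uses current-period quantities as weights.
ΣP(Q2 2022)·Q(Q2 2022) = 247×13 + 1118×3 + 675×4 + 8253×4 = 3211 + 3354 + 2700 + 33012 = 42277
ΣP(Q1 2022)·Q(Q2 2022) = 271×13 + 886×3 + 565×4 + 7803×4 = 3523 + 2658 + 2260 + 31212 = 39653
Index = 42277 / 39653 × 100 = 106.6174

106.62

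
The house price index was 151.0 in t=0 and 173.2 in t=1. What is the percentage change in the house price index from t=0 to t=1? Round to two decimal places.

14.70%

Change = (173.2 − 151.0) / 151.0 × 100
       = 22.2 / 151.0 × 100 = 14.7020%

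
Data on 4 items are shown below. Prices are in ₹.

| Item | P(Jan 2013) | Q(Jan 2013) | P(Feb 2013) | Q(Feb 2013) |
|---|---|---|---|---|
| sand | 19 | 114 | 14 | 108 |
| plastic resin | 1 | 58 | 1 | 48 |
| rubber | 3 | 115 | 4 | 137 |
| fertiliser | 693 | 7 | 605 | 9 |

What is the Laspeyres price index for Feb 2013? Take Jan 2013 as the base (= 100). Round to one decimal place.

Laspeyres price index uses base-period quantities as weights.
ΣP(Feb 2013)·Q(Jan 2013) = 14×114 + 1×58 + 4×115 + 605×7 = 1596 + 58 + 460 + 4235 = 6349
ΣP(Jan 2013)·Q(Jan 2013) = 19×114 + 1×58 + 3×115 + 693×7 = 2166 + 58 + 345 + 4851 = 7420
Index = 6349 / 7420 × 100 = 85.5660

85.6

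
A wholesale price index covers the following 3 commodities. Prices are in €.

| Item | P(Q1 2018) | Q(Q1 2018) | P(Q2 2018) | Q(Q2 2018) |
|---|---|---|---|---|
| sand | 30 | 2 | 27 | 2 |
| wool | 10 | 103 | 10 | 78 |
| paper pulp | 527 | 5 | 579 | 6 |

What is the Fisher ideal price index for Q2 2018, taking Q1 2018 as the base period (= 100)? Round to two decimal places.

107.23

Laspeyres component (base-period weights):
ΣP(Q2 2018)Q(Q1 2018) = 27×2 + 10×103 + 579×5 = 54 + 1030 + 2895 = 3979
ΣP(Q1 2018)Q(Q1 2018) = 30×2 + 10×103 + 527×5 = 60 + 1030 + 2635 = 3725
L = 3979 / 3725 × 100 = 106.8188
Paasche component (current-period weights):
ΣP(Q2 2018)Q(Q2 2018) = 27×2 + 10×78 + 579×6 = 54 + 780 + 3474 = 4308
ΣP(Q1 2018)Q(Q2 2018) = 30×2 + 10×78 + 527×6 = 60 + 780 + 3162 = 4002
P = 4308 / 4002 × 100 = 107.6462
Fisher = √(L × P) = √(106.8188 × 107.6462) = 107.2317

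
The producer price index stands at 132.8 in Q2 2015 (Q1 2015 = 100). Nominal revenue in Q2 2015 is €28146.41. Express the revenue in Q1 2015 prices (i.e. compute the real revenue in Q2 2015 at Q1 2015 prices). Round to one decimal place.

21194.6

Real = Nominal ÷ (Index/100) = 28146.41 ÷ (132.8/100)
     = 28146.41 ÷ 1.328 = 21194.5858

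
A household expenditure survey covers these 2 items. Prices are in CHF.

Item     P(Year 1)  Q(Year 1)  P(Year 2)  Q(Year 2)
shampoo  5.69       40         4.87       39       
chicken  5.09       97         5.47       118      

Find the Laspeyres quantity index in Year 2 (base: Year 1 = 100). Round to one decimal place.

114.0

Laspeyres quantity index uses base-period prices as weights.
ΣP(Year 1)·Q(Year 2) = 5.69×39 + 5.09×118 = 221.91 + 600.62 = 822.53
ΣP(Year 1)·Q(Year 1) = 5.69×40 + 5.09×97 = 227.6 + 493.73 = 721.33
Index = 822.53 / 721.33 × 100 = 114.0296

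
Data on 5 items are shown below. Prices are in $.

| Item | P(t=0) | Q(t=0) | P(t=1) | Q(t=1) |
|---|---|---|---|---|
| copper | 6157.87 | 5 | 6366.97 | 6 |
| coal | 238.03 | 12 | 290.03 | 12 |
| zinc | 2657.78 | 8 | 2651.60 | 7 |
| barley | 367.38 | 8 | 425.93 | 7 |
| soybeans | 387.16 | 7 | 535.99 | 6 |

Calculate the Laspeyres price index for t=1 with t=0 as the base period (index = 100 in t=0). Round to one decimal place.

105.2

Laspeyres price index uses base-period quantities as weights.
ΣP(t=1)·Q(t=0) = 6366.97×5 + 290.03×12 + 2651.60×8 + 425.93×8 + 535.99×7 = 31834.85 + 3480.36 + 21212.8 + 3407.44 + 3751.93 = 63687.38
ΣP(t=0)·Q(t=0) = 6157.87×5 + 238.03×12 + 2657.78×8 + 367.38×8 + 387.16×7 = 30789.35 + 2856.36 + 21262.24 + 2939.04 + 2710.12 = 60557.11
Index = 63687.38 / 60557.11 × 100 = 105.1691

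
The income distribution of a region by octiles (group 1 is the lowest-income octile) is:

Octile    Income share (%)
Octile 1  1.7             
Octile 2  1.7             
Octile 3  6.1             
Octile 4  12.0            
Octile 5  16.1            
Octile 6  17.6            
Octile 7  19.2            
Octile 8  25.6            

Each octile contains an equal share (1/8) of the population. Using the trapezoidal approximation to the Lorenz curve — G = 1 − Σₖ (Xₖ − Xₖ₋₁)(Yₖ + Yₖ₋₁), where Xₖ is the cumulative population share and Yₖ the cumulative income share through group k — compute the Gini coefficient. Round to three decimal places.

Cumulative income shares Yₖ: 0.0170, 0.0340, 0.0950, 0.2150, 0.3760, 0.5520, 0.7440, 1.0000
Σ (Xₖ−Xₖ₋₁)(Yₖ+Yₖ₋₁) = (1/8)(0.0170+0.0000) + (1/8)(0.0340+0.0170) + (1/8)(0.0950+0.0340) + (1/8)(0.2150+0.0950) + (1/8)(0.3760+0.2150) + (1/8)(0.5520+0.3760) + (1/8)(0.7440+0.5520) + (1/8)(1.0000+0.7440)
  = 0.0021 + 0.0064 + 0.0161 + 0.0387 + 0.0739 + 0.1160 + 0.1620 + 0.2180 = 0.6332
G = 1 − 0.6332 = 0.3668

0.367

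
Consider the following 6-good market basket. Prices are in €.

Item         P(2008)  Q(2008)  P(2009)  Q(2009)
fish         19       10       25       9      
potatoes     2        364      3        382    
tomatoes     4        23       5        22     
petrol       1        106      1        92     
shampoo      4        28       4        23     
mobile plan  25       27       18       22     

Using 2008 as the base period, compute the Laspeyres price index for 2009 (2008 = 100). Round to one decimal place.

113.6

Laspeyres price index uses base-period quantities as weights.
ΣP(2009)·Q(2008) = 25×10 + 3×364 + 5×23 + 1×106 + 4×28 + 18×27 = 250 + 1092 + 115 + 106 + 112 + 486 = 2161
ΣP(2008)·Q(2008) = 19×10 + 2×364 + 4×23 + 1×106 + 4×28 + 25×27 = 190 + 728 + 92 + 106 + 112 + 675 = 1903
Index = 2161 / 1903 × 100 = 113.5575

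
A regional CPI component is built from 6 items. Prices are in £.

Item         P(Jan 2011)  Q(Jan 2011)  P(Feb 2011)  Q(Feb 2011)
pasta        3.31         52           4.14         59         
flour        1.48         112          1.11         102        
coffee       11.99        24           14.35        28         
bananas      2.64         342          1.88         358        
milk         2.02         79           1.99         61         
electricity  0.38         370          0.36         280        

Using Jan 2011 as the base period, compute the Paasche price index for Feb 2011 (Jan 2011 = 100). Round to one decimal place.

Paasche price index uses current-period quantities as weights.
ΣP(Feb 2011)·Q(Feb 2011) = 4.14×59 + 1.11×102 + 14.35×28 + 1.88×358 + 1.99×61 + 0.36×280 = 244.26 + 113.22 + 401.8 + 673.04 + 121.39 + 100.8 = 1654.51
ΣP(Jan 2011)·Q(Feb 2011) = 3.31×59 + 1.48×102 + 11.99×28 + 2.64×358 + 2.02×61 + 0.38×280 = 195.29 + 150.96 + 335.72 + 945.12 + 123.22 + 106.4 = 1856.71
Index = 1654.51 / 1856.71 × 100 = 89.1098

89.1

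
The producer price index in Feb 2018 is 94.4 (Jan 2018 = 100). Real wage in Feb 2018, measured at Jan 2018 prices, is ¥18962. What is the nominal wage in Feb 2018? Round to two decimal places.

Nominal = Real × (Index/100) = 18962 × (94.4/100)
        = 18962 × 0.944 = 17900.1280

17900.13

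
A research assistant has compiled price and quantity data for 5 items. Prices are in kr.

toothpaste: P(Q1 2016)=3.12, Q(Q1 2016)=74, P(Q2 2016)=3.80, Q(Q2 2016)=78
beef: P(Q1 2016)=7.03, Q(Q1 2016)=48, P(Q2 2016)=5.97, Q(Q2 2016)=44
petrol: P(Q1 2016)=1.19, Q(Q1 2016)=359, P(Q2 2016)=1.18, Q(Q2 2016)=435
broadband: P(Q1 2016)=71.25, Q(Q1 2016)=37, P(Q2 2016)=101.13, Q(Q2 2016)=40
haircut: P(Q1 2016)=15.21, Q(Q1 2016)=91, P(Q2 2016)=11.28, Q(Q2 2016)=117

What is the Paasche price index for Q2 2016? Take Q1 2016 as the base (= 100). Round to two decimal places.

Paasche price index uses current-period quantities as weights.
ΣP(Q2 2016)·Q(Q2 2016) = 3.80×78 + 5.97×44 + 1.18×435 + 101.13×40 + 11.28×117 = 296.4 + 262.68 + 513.3 + 4045.2 + 1319.76 = 6437.34
ΣP(Q1 2016)·Q(Q2 2016) = 3.12×78 + 7.03×44 + 1.19×435 + 71.25×40 + 15.21×117 = 243.36 + 309.32 + 517.65 + 2850 + 1779.57 = 5699.9
Index = 6437.34 / 5699.9 × 100 = 112.9378

112.94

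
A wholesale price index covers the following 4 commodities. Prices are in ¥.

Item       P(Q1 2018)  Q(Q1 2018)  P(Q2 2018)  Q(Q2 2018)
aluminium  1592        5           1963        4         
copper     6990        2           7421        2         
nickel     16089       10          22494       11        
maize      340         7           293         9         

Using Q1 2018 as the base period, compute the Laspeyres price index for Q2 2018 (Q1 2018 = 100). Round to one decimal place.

Laspeyres price index uses base-period quantities as weights.
ΣP(Q2 2018)·Q(Q1 2018) = 1963×5 + 7421×2 + 22494×10 + 293×7 = 9815 + 14842 + 224940 + 2051 = 251648
ΣP(Q1 2018)·Q(Q1 2018) = 1592×5 + 6990×2 + 16089×10 + 340×7 = 7960 + 13980 + 160890 + 2380 = 185210
Index = 251648 / 185210 × 100 = 135.8717

135.9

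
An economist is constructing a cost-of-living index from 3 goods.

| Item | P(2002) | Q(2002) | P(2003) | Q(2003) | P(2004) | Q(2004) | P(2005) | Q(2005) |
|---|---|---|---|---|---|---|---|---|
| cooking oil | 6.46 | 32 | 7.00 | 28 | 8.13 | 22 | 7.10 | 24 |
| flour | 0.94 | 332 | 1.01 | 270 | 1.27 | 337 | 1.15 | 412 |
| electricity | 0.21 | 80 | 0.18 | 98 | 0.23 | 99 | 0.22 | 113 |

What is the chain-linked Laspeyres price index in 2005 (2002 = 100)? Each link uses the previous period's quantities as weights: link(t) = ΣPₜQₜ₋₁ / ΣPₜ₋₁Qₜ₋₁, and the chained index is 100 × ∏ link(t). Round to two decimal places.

Link 2002→2003:
ΣP(2003)Q(2002) = 7.00×32 + 1.01×332 + 0.18×80 = 224 + 335.32 + 14.4 = 573.72
ΣP(2002)Q(2002) = 6.46×32 + 0.94×332 + 0.21×80 = 206.72 + 312.08 + 16.8 = 535.6
link = 573.72/535.6 = 1.071173
Link 2003→2004:
ΣP(2004)Q(2003) = 8.13×28 + 1.27×270 + 0.23×98 = 227.64 + 342.9 + 22.54 = 593.08
ΣP(2003)Q(2003) = 7.00×28 + 1.01×270 + 0.18×98 = 196 + 272.7 + 17.64 = 486.34
link = 593.08/486.34 = 1.219476
Link 2004→2005:
ΣP(2005)Q(2004) = 7.10×22 + 1.15×337 + 0.22×99 = 156.2 + 387.55 + 21.78 = 565.53
ΣP(2004)Q(2004) = 8.13×22 + 1.27×337 + 0.23×99 = 178.86 + 427.99 + 22.77 = 629.62
link = 565.53/629.62 = 0.898208
Chained index = 100 × 1.071173 × 1.219476 × 0.898208 = 117.3302

117.33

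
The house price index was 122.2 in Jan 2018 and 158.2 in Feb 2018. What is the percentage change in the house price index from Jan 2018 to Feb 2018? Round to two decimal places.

Change = (158.2 − 122.2) / 122.2 × 100
       = 36.0 / 122.2 × 100 = 29.4599%

29.46%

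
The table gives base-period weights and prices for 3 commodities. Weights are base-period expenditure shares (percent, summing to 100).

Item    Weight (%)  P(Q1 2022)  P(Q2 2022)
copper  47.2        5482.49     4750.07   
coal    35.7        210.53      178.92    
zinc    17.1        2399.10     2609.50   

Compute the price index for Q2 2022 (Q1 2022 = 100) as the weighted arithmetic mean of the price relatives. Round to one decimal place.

89.8

copper: 47.2 × (4750.07/5482.49) = 47.2 × 0.866407 = 40.8944
coal: 35.7 × (178.92/210.53) = 35.7 × 0.849855 = 30.3398
zinc: 17.1 × (2609.50/2399.10) = 17.1 × 1.087700 = 18.5997
Index = Σ wᵢ·(p₁ᵢ/p₀ᵢ) = 40.8944 + 30.3398 + 18.5997 = 89.8339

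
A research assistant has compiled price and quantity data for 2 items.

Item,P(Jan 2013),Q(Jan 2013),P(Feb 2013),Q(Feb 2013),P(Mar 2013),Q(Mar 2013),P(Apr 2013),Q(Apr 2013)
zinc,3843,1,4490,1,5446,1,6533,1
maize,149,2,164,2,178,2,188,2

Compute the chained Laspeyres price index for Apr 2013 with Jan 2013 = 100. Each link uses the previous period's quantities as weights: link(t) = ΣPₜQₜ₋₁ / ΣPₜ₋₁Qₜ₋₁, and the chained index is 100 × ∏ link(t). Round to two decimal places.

Link Jan 2013→Feb 2013:
ΣP(Feb 2013)Q(Jan 2013) = 4490×1 + 164×2 = 4490 + 328 = 4818
ΣP(Jan 2013)Q(Jan 2013) = 3843×1 + 149×2 = 3843 + 298 = 4141
link = 4818/4141 = 1.163487
Link Feb 2013→Mar 2013:
ΣP(Mar 2013)Q(Feb 2013) = 5446×1 + 178×2 = 5446 + 356 = 5802
ΣP(Feb 2013)Q(Feb 2013) = 4490×1 + 164×2 = 4490 + 328 = 4818
link = 5802/4818 = 1.204234
Link Mar 2013→Apr 2013:
ΣP(Apr 2013)Q(Mar 2013) = 6533×1 + 188×2 = 6533 + 376 = 6909
ΣP(Mar 2013)Q(Mar 2013) = 5446×1 + 178×2 = 5446 + 356 = 5802
link = 6909/5802 = 1.190796
Chained index = 100 × 1.163487 × 1.204234 × 1.190796 = 166.8438

166.84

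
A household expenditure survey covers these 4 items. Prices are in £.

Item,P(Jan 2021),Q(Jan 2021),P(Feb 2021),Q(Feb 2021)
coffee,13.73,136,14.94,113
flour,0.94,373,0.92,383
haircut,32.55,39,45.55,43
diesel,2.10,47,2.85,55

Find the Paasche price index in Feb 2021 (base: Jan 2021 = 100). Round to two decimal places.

121.28

Paasche price index uses current-period quantities as weights.
ΣP(Feb 2021)·Q(Feb 2021) = 14.94×113 + 0.92×383 + 45.55×43 + 2.85×55 = 1688.22 + 352.36 + 1958.65 + 156.75 = 4155.98
ΣP(Jan 2021)·Q(Feb 2021) = 13.73×113 + 0.94×383 + 32.55×43 + 2.10×55 = 1551.49 + 360.02 + 1399.65 + 115.5 = 3426.66
Index = 4155.98 / 3426.66 × 100 = 121.2837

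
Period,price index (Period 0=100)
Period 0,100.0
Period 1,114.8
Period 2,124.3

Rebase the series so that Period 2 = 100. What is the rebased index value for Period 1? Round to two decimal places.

92.36

Rebased(Period 1) = 114.8 / 124.3 × 100 = 92.3572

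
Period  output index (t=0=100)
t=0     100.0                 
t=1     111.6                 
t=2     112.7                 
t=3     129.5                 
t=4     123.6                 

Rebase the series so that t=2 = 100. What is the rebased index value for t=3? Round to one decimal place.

Rebased(t=3) = 129.5 / 112.7 × 100 = 114.9068

114.9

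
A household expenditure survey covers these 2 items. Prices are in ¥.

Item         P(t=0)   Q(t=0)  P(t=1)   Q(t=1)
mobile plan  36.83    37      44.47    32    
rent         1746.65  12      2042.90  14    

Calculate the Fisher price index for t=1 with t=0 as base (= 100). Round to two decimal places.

117.16

Laspeyres component (base-period weights):
ΣP(t=1)Q(t=0) = 44.47×37 + 2042.90×12 = 1645.39 + 24514.8 = 26160.19
ΣP(t=0)Q(t=0) = 36.83×37 + 1746.65×12 = 1362.71 + 20959.8 = 22322.51
L = 26160.19 / 22322.51 × 100 = 117.1920
Paasche component (current-period weights):
ΣP(t=1)Q(t=1) = 44.47×32 + 2042.90×14 = 1423.04 + 28600.6 = 30023.64
ΣP(t=0)Q(t=1) = 36.83×32 + 1746.65×14 = 1178.56 + 24453.1 = 25631.66
P = 30023.64 / 25631.66 × 100 = 117.1350
Fisher = √(L × P) = √(117.1920 × 117.1350) = 117.1635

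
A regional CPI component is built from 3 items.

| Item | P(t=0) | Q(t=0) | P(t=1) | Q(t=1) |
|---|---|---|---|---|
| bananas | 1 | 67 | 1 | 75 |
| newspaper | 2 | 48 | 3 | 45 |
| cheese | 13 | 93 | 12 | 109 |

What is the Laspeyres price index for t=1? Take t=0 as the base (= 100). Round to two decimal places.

Laspeyres price index uses base-period quantities as weights.
ΣP(t=1)·Q(t=0) = 1×67 + 3×48 + 12×93 = 67 + 144 + 1116 = 1327
ΣP(t=0)·Q(t=0) = 1×67 + 2×48 + 13×93 = 67 + 96 + 1209 = 1372
Index = 1327 / 1372 × 100 = 96.7201

96.72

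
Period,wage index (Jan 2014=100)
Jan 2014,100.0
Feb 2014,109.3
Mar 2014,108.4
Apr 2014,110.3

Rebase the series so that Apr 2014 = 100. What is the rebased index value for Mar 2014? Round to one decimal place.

Rebased(Mar 2014) = 108.4 / 110.3 × 100 = 98.2774

98.3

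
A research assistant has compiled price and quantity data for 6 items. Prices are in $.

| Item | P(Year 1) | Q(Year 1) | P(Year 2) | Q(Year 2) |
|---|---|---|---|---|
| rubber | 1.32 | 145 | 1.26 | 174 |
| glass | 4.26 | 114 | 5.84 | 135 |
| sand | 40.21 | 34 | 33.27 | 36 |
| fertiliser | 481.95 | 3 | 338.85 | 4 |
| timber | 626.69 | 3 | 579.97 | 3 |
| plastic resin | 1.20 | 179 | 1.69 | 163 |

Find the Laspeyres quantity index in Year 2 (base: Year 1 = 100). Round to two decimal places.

Laspeyres quantity index uses base-period prices as weights.
ΣP(Year 1)·Q(Year 2) = 1.32×174 + 4.26×135 + 40.21×36 + 481.95×4 + 626.69×3 + 1.20×163 = 229.68 + 575.1 + 1447.56 + 1927.8 + 1880.07 + 195.6 = 6255.81
ΣP(Year 1)·Q(Year 1) = 1.32×145 + 4.26×114 + 40.21×34 + 481.95×3 + 626.69×3 + 1.20×179 = 191.4 + 485.64 + 1367.14 + 1445.85 + 1880.07 + 214.8 = 5584.9
Index = 6255.81 / 5584.9 × 100 = 112.0129

112.01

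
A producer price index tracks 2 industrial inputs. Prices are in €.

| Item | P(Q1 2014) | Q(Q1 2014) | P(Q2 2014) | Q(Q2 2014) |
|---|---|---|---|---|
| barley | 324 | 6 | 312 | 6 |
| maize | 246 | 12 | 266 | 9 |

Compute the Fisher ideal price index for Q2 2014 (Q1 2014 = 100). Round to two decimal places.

103.01

Laspeyres component (base-period weights):
ΣP(Q2 2014)Q(Q1 2014) = 312×6 + 266×12 = 1872 + 3192 = 5064
ΣP(Q1 2014)Q(Q1 2014) = 324×6 + 246×12 = 1944 + 2952 = 4896
L = 5064 / 4896 × 100 = 103.4314
Paasche component (current-period weights):
ΣP(Q2 2014)Q(Q2 2014) = 312×6 + 266×9 = 1872 + 2394 = 4266
ΣP(Q1 2014)Q(Q2 2014) = 324×6 + 246×9 = 1944 + 2214 = 4158
P = 4266 / 4158 × 100 = 102.5974
Fisher = √(L × P) = √(103.4314 × 102.5974) = 103.0135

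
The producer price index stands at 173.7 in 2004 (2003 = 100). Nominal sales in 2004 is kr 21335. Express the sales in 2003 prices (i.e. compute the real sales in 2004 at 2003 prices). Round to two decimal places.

12282.67

Real = Nominal ÷ (Index/100) = 21335 ÷ (173.7/100)
     = 21335 ÷ 1.737 = 12282.6713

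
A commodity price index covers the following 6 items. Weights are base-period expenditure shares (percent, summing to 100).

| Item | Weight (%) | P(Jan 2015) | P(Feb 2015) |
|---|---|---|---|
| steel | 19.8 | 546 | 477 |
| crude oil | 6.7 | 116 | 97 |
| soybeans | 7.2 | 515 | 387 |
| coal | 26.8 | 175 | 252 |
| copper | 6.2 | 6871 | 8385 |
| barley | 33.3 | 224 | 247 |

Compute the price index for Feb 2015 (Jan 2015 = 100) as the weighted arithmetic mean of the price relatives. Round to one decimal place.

steel: 19.8 × (477/546) = 19.8 × 0.873626 = 17.2978
crude oil: 6.7 × (97/116) = 6.7 × 0.836207 = 5.6026
soybeans: 7.2 × (387/515) = 7.2 × 0.751456 = 5.4105
coal: 26.8 × (252/175) = 26.8 × 1.440000 = 38.5920
copper: 6.2 × (8385/6871) = 6.2 × 1.220346 = 7.5661
barley: 33.3 × (247/224) = 33.3 × 1.102679 = 36.7192
Index = Σ wᵢ·(p₁ᵢ/p₀ᵢ) = 17.2978 + 5.6026 + 5.4105 + 38.5920 + 7.5661 + 36.7192 = 111.1882

111.2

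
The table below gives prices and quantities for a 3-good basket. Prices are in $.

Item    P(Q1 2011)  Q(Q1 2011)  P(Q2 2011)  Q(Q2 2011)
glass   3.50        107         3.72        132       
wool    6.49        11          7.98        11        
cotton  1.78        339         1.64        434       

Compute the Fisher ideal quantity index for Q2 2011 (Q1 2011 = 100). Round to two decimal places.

Laspeyres component (base-period weights):
ΣP(Q1 2011)Q(Q2 2011) = 3.50×132 + 6.49×11 + 1.78×434 = 462 + 71.39 + 772.52 = 1305.91
ΣP(Q1 2011)Q(Q1 2011) = 3.50×107 + 6.49×11 + 1.78×339 = 374.5 + 71.39 + 603.42 = 1049.31
L = 1305.91 / 1049.31 × 100 = 124.4542
Paasche component (current-period weights):
ΣP(Q2 2011)Q(Q2 2011) = 3.72×132 + 7.98×11 + 1.64×434 = 491.04 + 87.78 + 711.76 = 1290.58
ΣP(Q2 2011)Q(Q1 2011) = 3.72×107 + 7.98×11 + 1.64×339 = 398.04 + 87.78 + 555.96 = 1041.78
P = 1290.58 / 1041.78 × 100 = 123.8822
Fisher = √(L × P) = √(124.4542 × 123.8822) = 124.1679

124.17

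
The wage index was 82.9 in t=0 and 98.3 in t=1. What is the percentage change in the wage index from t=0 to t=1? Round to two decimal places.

18.58%

Change = (98.3 − 82.9) / 82.9 × 100
       = 15.4 / 82.9 × 100 = 18.5766%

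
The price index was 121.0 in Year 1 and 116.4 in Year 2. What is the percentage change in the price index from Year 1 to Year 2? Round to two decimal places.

Change = (116.4 − 121.0) / 121.0 × 100
       = -4.6 / 121.0 × 100 = -3.8017%

-3.80%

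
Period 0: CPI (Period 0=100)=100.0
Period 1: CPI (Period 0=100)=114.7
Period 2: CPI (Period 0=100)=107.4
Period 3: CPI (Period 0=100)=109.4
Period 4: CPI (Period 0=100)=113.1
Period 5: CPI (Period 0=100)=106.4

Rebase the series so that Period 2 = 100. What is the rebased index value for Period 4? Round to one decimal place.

Rebased(Period 4) = 113.1 / 107.4 × 100 = 105.3073

105.3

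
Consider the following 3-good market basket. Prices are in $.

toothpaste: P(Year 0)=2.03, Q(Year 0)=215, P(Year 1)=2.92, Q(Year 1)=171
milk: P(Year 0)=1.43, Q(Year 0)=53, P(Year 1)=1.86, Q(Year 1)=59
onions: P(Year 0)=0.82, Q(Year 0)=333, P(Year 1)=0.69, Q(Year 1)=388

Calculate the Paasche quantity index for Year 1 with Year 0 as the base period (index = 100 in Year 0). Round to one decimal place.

91.7

Paasche quantity index uses current-period prices as weights.
ΣP(Year 1)·Q(Year 1) = 2.92×171 + 1.86×59 + 0.69×388 = 499.32 + 109.74 + 267.72 = 876.78
ΣP(Year 1)·Q(Year 0) = 2.92×215 + 1.86×53 + 0.69×333 = 627.8 + 98.58 + 229.77 = 956.15
Index = 876.78 / 956.15 × 100 = 91.6990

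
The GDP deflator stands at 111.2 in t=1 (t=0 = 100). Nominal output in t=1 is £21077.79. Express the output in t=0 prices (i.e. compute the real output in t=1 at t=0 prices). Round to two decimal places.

Real = Nominal ÷ (Index/100) = 21077.79 ÷ (111.2/100)
     = 21077.79 ÷ 1.112 = 18954.8471

18954.85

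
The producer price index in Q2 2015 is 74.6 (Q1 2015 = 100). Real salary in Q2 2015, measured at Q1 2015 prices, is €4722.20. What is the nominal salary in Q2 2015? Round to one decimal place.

3522.8

Nominal = Real × (Index/100) = 4722.20 × (74.6/100)
        = 4722.20 × 0.746 = 3522.7612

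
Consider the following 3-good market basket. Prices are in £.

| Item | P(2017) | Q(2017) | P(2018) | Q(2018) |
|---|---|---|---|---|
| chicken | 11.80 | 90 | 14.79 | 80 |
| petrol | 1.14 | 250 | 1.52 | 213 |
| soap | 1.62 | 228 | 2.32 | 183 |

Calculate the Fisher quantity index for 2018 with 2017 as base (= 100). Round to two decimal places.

Laspeyres component (base-period weights):
ΣP(2017)Q(2018) = 11.80×80 + 1.14×213 + 1.62×183 = 944 + 242.82 + 296.46 = 1483.28
ΣP(2017)Q(2017) = 11.80×90 + 1.14×250 + 1.62×228 = 1062 + 285 + 369.36 = 1716.36
L = 1483.28 / 1716.36 × 100 = 86.4201
Paasche component (current-period weights):
ΣP(2018)Q(2018) = 14.79×80 + 1.52×213 + 2.32×183 = 1183.2 + 323.76 + 424.56 = 1931.52
ΣP(2018)Q(2017) = 14.79×90 + 1.52×250 + 2.32×228 = 1331.1 + 380 + 528.96 = 2240.06
P = 1931.52 / 2240.06 × 100 = 86.2263
Fisher = √(L × P) = √(86.4201 × 86.2263) = 86.3231

86.32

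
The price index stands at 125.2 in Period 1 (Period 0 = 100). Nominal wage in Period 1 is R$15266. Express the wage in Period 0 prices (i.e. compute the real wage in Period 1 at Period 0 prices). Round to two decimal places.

12193.29

Real = Nominal ÷ (Index/100) = 15266 ÷ (125.2/100)
     = 15266 ÷ 1.252 = 12193.2907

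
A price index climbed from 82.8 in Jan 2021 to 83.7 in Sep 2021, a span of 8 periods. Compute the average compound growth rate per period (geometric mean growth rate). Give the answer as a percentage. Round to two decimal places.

0.14%

Growth factor = (83.7/82.8)^(1/8) = (1.010870)^(1/8) = 1.001352
Growth rate = 1.001352 − 1 = 0.001352 = 0.1352%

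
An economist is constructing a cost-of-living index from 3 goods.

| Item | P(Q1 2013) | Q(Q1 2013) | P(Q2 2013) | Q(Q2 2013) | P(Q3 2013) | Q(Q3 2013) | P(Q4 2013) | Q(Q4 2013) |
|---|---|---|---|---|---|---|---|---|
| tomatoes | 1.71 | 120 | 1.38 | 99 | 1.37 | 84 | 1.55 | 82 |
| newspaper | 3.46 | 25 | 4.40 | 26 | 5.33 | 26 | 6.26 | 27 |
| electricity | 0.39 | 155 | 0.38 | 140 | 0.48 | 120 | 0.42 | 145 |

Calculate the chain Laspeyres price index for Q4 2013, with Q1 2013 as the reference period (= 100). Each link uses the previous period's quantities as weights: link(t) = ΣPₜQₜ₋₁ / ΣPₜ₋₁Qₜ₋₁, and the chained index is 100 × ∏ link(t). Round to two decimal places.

Link Q1 2013→Q2 2013:
ΣP(Q2 2013)Q(Q1 2013) = 1.38×120 + 4.40×25 + 0.38×155 = 165.6 + 110 + 58.9 = 334.5
ΣP(Q1 2013)Q(Q1 2013) = 1.71×120 + 3.46×25 + 0.39×155 = 205.2 + 86.5 + 60.45 = 352.15
link = 334.5/352.15 = 0.949879
Link Q2 2013→Q3 2013:
ΣP(Q3 2013)Q(Q2 2013) = 1.37×99 + 5.33×26 + 0.48×140 = 135.63 + 138.58 + 67.2 = 341.41
ΣP(Q2 2013)Q(Q2 2013) = 1.38×99 + 4.40×26 + 0.38×140 = 136.62 + 114.4 + 53.2 = 304.22
link = 341.41/304.22 = 1.122247
Link Q3 2013→Q4 2013:
ΣP(Q4 2013)Q(Q3 2013) = 1.55×84 + 6.26×26 + 0.42×120 = 130.2 + 162.76 + 50.4 = 343.36
ΣP(Q3 2013)Q(Q3 2013) = 1.37×84 + 5.33×26 + 0.48×120 = 115.08 + 138.58 + 57.6 = 311.26
link = 343.36/311.26 = 1.103129
Chained index = 100 × 0.949879 × 1.122247 × 1.103129 = 117.5935

117.59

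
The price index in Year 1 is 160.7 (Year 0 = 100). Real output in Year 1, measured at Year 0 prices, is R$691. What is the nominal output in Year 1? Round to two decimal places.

1110.44

Nominal = Real × (Index/100) = 691 × (160.7/100)
        = 691 × 1.607 = 1110.4370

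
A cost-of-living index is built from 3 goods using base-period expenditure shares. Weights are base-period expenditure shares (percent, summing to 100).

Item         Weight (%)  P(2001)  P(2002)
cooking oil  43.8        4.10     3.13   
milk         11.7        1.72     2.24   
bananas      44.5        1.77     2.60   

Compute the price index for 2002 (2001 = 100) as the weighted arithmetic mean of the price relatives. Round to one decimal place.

cooking oil: 43.8 × (3.13/4.10) = 43.8 × 0.763415 = 33.4376
milk: 11.7 × (2.24/1.72) = 11.7 × 1.302326 = 15.2372
bananas: 44.5 × (2.60/1.77) = 44.5 × 1.468927 = 65.3672
Index = Σ wᵢ·(p₁ᵢ/p₀ᵢ) = 33.4376 + 15.2372 + 65.3672 = 114.0420

114.0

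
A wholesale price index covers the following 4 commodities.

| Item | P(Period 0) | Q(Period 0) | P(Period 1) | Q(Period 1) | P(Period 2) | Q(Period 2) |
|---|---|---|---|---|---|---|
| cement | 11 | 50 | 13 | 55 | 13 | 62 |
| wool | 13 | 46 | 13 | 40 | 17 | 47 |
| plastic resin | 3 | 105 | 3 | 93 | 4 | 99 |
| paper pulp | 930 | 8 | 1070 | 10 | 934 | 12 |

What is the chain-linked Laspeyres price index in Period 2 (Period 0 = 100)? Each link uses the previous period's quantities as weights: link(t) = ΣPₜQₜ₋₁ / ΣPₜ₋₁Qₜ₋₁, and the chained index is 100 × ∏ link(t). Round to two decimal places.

103.40

Link Period 0→Period 1:
ΣP(Period 1)Q(Period 0) = 13×50 + 13×46 + 3×105 + 1070×8 = 650 + 598 + 315 + 8560 = 10123
ΣP(Period 0)Q(Period 0) = 11×50 + 13×46 + 3×105 + 930×8 = 550 + 598 + 315 + 7440 = 8903
link = 10123/8903 = 1.137032
Link Period 1→Period 2:
ΣP(Period 2)Q(Period 1) = 13×55 + 17×40 + 4×93 + 934×10 = 715 + 680 + 372 + 9340 = 11107
ΣP(Period 1)Q(Period 1) = 13×55 + 13×40 + 3×93 + 1070×10 = 715 + 520 + 279 + 10700 = 12214
link = 11107/12214 = 0.909366
Chained index = 100 × 1.137032 × 0.909366 = 103.3979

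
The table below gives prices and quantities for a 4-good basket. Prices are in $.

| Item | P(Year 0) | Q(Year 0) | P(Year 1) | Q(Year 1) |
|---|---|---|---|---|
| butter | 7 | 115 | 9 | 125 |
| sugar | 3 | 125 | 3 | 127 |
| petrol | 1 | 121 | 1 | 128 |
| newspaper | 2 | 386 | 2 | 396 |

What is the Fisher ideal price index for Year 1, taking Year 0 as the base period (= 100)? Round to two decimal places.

Laspeyres component (base-period weights):
ΣP(Year 1)Q(Year 0) = 9×115 + 3×125 + 1×121 + 2×386 = 1035 + 375 + 121 + 772 = 2303
ΣP(Year 0)Q(Year 0) = 7×115 + 3×125 + 1×121 + 2×386 = 805 + 375 + 121 + 772 = 2073
L = 2303 / 2073 × 100 = 111.0950
Paasche component (current-period weights):
ΣP(Year 1)Q(Year 1) = 9×125 + 3×127 + 1×128 + 2×396 = 1125 + 381 + 128 + 792 = 2426
ΣP(Year 0)Q(Year 1) = 7×125 + 3×127 + 1×128 + 2×396 = 875 + 381 + 128 + 792 = 2176
P = 2426 / 2176 × 100 = 111.4890
Fisher = √(L × P) = √(111.0950 × 111.4890) = 111.2918

111.29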